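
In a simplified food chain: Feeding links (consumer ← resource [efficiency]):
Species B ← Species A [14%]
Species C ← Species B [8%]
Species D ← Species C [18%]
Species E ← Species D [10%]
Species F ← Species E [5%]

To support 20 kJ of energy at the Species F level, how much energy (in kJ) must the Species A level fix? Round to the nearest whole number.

Cumulative transfer efficiency: 0.14 × 0.08 × 0.18 × 0.1 × 0.05 = 0.00001008
Species A energy = 20 / 0.00001008 = 1984127 kJ

1984127 kJ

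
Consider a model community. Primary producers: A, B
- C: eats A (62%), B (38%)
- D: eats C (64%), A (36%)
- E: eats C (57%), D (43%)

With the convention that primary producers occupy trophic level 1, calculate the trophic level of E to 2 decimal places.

C: 1 + (0.62×1 + 0.38×1) = 2
D: 1 + (0.64×2 + 0.36×1) = 2.64
E: 1 + (0.57×2 + 0.43×2.64) = 3.2752

3.28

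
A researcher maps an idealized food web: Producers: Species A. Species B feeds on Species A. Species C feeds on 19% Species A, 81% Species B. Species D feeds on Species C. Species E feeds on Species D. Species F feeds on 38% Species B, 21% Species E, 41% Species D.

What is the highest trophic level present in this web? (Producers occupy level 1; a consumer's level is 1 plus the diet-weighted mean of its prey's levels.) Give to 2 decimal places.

Species B: 1 + 1 = 2
Species C: 1 + (0.19×1 + 0.81×2) = 2.81
Species D: 1 + 2.81 = 3.81
Species E: 1 + 3.81 = 4.81
Species F: 1 + (0.38×2 + 0.21×4.81 + 0.41×3.81) = 4.3322

4.81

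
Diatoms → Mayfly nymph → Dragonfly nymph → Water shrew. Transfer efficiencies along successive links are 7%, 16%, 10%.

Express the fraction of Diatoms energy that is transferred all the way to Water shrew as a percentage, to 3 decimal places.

Product of link efficiencies: 0.07 × 0.16 × 0.1 = 0.00112
As a percentage: 0.00112 × 100 = 0.112%

0.112%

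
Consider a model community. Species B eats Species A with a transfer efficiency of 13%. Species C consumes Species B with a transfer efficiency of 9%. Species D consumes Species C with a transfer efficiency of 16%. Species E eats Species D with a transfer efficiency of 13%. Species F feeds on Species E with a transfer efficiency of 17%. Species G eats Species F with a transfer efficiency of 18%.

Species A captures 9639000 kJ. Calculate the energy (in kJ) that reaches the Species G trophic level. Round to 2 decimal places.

Species B: 9639000 × 0.13 = 1253070 kJ
Species C: 1253070 × 0.09 = 112776.3 kJ
Species D: 112776.3 × 0.16 = 18044.208 kJ
Species E: 18044.208 × 0.13 = 2345.74704 kJ
Species F: 2345.74704 × 0.17 = 398.7769968 kJ
Species G: 398.7769968 × 0.18 = 71.779859424 kJ

71.78 kJ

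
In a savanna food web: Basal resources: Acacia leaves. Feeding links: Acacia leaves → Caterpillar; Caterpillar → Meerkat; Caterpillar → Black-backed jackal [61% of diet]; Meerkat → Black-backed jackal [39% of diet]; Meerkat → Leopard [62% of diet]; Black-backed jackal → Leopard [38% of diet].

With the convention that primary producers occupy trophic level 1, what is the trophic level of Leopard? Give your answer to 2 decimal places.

Caterpillar: 1 + 1 = 2
Meerkat: 1 + 2 = 3
Black-backed jackal: 1 + (0.61×2 + 0.39×3) = 3.39
Leopard: 1 + (0.62×3 + 0.38×3.39) = 4.1482

4.15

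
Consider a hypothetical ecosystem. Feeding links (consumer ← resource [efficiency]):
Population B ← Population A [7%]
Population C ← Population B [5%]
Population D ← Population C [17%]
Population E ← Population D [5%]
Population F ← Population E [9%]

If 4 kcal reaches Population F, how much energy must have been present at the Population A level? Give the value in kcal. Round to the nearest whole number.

Cumulative transfer efficiency: 0.07 × 0.05 × 0.17 × 0.05 × 0.09 = 0.0000026775
Population A energy = 4 / 0.0000026775 = 1493931 kcal

1493931 kcal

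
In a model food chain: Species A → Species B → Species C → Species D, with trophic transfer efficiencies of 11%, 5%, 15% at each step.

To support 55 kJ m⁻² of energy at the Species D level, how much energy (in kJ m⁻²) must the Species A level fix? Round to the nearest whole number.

Cumulative transfer efficiency: 0.11 × 0.05 × 0.15 = 0.000825
Species A energy = 55 / 0.000825 = 66667 kJ m⁻²

66667 kJ m⁻²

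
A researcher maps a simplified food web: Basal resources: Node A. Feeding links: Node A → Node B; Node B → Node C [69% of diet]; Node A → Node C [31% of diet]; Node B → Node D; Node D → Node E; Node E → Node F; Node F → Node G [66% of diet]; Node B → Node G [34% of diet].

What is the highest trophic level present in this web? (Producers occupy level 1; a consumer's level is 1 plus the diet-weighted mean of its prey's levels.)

5

Node B: 1 + 1 = 2
Node C: 1 + (0.69×2 + 0.31×1) = 2.69
Node D: 1 + 2 = 3
Node E: 1 + 3 = 4
Node F: 1 + 4 = 5
Node G: 1 + (0.66×5 + 0.34×2) = 4.98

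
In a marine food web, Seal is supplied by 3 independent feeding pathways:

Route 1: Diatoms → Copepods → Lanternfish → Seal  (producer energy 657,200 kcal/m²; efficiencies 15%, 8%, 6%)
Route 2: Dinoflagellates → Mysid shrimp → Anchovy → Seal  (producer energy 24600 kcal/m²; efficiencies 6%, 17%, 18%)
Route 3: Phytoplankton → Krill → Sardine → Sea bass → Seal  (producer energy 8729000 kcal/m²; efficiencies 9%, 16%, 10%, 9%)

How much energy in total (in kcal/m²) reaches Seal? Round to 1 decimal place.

Route 1: 657200 × 0.15 × 0.08 × 0.06 = 473.184 kcal/m²
Route 2: 24600 × 0.06 × 0.17 × 0.18 = 45.1656 kcal/m²
Route 3: 8729000 × 0.09 × 0.16 × 0.1 × 0.09 = 1131.2784 kcal/m²
Total at Seal: 473.184 + 45.1656 + 1131.2784 = 1649.628 kcal/m²

1649.6 kcal/m²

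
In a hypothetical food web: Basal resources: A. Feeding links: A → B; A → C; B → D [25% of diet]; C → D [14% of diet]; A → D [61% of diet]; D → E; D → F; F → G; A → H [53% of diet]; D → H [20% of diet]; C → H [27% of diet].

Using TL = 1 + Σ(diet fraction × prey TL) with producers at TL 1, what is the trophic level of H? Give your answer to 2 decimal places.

2.55

B: 1 + 1 = 2
C: 1 + 1 = 2
D: 1 + (0.25×2 + 0.14×2 + 0.61×1) = 2.39
E: 1 + 2.39 = 3.39
F: 1 + 2.39 = 3.39
G: 1 + 3.39 = 4.39
H: 1 + (0.53×1 + 0.2×2.39 + 0.27×2) = 2.548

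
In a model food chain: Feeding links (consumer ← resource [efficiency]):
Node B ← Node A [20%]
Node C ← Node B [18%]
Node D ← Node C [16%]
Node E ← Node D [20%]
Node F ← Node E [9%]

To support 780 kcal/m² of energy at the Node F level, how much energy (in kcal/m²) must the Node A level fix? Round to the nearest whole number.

Cumulative transfer efficiency: 0.2 × 0.18 × 0.16 × 0.2 × 0.09 = 0.00010368
Node A energy = 780 / 0.00010368 = 7523148 kcal/m²

7523148 kcal/m²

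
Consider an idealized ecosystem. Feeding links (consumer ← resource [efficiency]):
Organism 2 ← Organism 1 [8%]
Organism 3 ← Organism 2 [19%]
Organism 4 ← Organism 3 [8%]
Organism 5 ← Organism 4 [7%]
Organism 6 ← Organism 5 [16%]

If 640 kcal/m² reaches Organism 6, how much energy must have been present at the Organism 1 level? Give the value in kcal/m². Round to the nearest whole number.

Cumulative transfer efficiency: 0.08 × 0.19 × 0.08 × 0.07 × 0.16 = 0.0000136192
Organism 1 energy = 640 / 0.0000136192 = 46992481 kcal/m²

46992481 kcal/m²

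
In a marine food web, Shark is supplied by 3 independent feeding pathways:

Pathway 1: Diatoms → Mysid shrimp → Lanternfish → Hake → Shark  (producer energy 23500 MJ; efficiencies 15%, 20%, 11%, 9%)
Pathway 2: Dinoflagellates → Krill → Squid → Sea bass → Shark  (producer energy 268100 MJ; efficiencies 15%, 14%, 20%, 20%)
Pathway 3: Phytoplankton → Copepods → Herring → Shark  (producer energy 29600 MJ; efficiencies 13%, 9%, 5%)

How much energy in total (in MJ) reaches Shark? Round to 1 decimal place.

Pathway 1: 23500 × 0.15 × 0.2 × 0.11 × 0.09 = 6.9795 MJ
Pathway 2: 268100 × 0.15 × 0.14 × 0.2 × 0.2 = 225.204 MJ
Pathway 3: 29600 × 0.13 × 0.09 × 0.05 = 17.316 MJ
Total at Shark: 6.9795 + 225.204 + 17.316 = 249.4995 MJ

249.5 MJ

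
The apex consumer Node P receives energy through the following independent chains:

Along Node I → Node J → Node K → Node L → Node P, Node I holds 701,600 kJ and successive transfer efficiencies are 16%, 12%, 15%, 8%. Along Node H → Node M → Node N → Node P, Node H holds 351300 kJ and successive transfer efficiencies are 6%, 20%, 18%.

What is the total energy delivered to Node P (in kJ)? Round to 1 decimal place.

Via Node I: 701600 × 0.16 × 0.12 × 0.15 × 0.08 = 161.64864 kJ
Via Node H: 351300 × 0.06 × 0.2 × 0.18 = 758.808 kJ
Total at Node P: 161.64864 + 758.808 = 920.45664 kJ

920.5 kJ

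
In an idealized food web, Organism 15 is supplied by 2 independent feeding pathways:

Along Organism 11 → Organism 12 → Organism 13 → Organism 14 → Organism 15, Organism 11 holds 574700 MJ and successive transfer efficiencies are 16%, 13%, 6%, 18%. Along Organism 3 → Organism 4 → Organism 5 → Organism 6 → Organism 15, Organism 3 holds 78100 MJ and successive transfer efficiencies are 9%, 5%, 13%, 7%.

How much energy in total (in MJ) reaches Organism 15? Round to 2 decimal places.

Via Organism 11: 574700 × 0.16 × 0.13 × 0.06 × 0.18 = 129.100608 MJ
Via Organism 3: 78100 × 0.09 × 0.05 × 0.13 × 0.07 = 3.198195 MJ
Total at Organism 15: 129.100608 + 3.198195 = 132.298803 MJ

132.30 MJ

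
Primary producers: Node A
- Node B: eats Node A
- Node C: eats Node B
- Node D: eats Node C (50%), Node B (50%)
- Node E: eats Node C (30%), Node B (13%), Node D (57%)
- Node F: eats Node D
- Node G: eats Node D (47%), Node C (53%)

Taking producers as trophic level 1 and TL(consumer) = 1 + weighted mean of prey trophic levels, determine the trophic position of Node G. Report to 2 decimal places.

Node B: 1 + 1 = 2
Node C: 1 + 2 = 3
Node D: 1 + (0.5×3 + 0.5×2) = 3.5
Node E: 1 + (0.3×3 + 0.13×2 + 0.57×3.5) = 4.155
Node F: 1 + 3.5 = 4.5
Node G: 1 + (0.47×3.5 + 0.53×3) = 4.235

4.24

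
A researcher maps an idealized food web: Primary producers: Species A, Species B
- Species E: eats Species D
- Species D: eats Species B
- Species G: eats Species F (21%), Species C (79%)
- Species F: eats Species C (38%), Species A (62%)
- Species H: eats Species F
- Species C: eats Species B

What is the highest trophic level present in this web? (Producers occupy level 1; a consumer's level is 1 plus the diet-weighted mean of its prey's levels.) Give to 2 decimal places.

3.38

Species C: 1 + 1 = 2
Species D: 1 + 1 = 2
Species E: 1 + 2 = 3
Species F: 1 + (0.38×2 + 0.62×1) = 2.38
Species G: 1 + (0.21×2.38 + 0.79×2) = 3.0798
Species H: 1 + 2.38 = 3.38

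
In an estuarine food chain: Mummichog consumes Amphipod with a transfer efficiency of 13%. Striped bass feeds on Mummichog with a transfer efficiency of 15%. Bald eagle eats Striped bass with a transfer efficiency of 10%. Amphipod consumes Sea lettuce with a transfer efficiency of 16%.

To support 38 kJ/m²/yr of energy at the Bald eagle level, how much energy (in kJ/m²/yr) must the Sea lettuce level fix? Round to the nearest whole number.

121795 kJ/m²/yr

Cumulative transfer efficiency: 0.16 × 0.13 × 0.15 × 0.1 = 0.000312
Sea lettuce energy = 38 / 0.000312 = 121795 kJ/m²/yr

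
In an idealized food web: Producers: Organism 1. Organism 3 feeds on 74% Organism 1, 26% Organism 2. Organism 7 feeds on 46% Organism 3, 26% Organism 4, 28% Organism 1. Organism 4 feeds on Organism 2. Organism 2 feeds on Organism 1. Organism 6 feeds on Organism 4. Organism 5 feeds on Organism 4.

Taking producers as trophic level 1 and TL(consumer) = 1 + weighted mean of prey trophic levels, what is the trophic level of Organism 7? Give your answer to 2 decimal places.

3.10

Organism 2: 1 + 1 = 2
Organism 3: 1 + (0.74×1 + 0.26×2) = 2.26
Organism 4: 1 + 2 = 3
Organism 5: 1 + 3 = 4
Organism 6: 1 + 3 = 4
Organism 7: 1 + (0.46×2.26 + 0.26×3 + 0.28×1) = 3.0996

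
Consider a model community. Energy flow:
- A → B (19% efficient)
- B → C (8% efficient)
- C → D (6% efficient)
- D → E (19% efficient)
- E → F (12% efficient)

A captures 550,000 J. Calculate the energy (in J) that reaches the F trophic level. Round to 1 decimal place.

B: 550000 × 0.19 = 104500 J
C: 104500 × 0.08 = 8360 J
D: 8360 × 0.06 = 501.6 J
E: 501.6 × 0.19 = 95.304 J
F: 95.304 × 0.12 = 11.43648 J

11.4 J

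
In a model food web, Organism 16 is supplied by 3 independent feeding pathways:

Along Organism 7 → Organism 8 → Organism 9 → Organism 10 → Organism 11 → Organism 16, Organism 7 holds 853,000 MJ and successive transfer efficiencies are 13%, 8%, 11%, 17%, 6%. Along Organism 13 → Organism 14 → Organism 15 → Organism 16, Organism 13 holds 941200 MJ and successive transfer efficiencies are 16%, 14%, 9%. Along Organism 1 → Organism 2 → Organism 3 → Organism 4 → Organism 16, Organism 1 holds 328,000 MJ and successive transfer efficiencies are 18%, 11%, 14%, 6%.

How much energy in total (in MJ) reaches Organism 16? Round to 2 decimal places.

1961.97 MJ

Via Organism 7: 853000 × 0.13 × 0.08 × 0.11 × 0.17 × 0.06 = 9.9534864 MJ
Via Organism 13: 941200 × 0.16 × 0.14 × 0.09 = 1897.4592 MJ
Via Organism 1: 328000 × 0.18 × 0.11 × 0.14 × 0.06 = 54.55296 MJ
Total at Organism 16: 9.9534864 + 1897.4592 + 54.55296 = 1961.9656464 MJ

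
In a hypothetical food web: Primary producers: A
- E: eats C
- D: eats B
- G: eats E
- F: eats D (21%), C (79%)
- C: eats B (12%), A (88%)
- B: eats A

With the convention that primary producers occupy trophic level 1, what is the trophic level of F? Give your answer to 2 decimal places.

B: 1 + 1 = 2
C: 1 + (0.12×2 + 0.88×1) = 2.12
D: 1 + 2 = 3
E: 1 + 2.12 = 3.12
F: 1 + (0.21×3 + 0.79×2.12) = 3.3048
G: 1 + 3.12 = 4.12

3.30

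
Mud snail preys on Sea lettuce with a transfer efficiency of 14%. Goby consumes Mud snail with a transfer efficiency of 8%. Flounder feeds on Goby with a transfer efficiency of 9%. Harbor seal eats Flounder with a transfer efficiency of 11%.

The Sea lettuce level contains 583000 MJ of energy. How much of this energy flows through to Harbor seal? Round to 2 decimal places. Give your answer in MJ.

Mud snail: 583000 × 0.14 = 81620 MJ
Goby: 81620 × 0.08 = 6529.6 MJ
Flounder: 6529.6 × 0.09 = 587.664 MJ
Harbor seal: 587.664 × 0.11 = 64.64304 MJ

64.64 MJ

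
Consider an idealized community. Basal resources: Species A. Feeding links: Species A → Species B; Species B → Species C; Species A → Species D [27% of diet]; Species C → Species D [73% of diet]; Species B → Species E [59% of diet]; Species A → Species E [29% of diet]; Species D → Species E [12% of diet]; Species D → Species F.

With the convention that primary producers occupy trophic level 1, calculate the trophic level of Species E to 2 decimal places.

2.89

Species B: 1 + 1 = 2
Species C: 1 + 2 = 3
Species D: 1 + (0.27×1 + 0.73×3) = 3.46
Species E: 1 + (0.59×2 + 0.29×1 + 0.12×3.46) = 2.8852
Species F: 1 + 3.46 = 4.46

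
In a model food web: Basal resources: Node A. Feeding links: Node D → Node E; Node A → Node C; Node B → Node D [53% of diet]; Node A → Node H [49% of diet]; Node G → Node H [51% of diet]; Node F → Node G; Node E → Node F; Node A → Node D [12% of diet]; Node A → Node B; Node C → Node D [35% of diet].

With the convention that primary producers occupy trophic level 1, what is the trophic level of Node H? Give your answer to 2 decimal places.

Node B: 1 + 1 = 2
Node C: 1 + 1 = 2
Node D: 1 + (0.53×2 + 0.35×2 + 0.12×1) = 2.88
Node E: 1 + 2.88 = 3.88
Node F: 1 + 3.88 = 4.88
Node G: 1 + 4.88 = 5.88
Node H: 1 + (0.51×5.88 + 0.49×1) = 4.4888

4.49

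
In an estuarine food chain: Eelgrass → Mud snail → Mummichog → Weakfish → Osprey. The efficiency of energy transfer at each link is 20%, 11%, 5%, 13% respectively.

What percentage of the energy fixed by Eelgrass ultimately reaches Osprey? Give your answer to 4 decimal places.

Product of link efficiencies: 0.2 × 0.11 × 0.05 × 0.13 = 0.000143
As a percentage: 0.000143 × 100 = 0.0143%

0.0143%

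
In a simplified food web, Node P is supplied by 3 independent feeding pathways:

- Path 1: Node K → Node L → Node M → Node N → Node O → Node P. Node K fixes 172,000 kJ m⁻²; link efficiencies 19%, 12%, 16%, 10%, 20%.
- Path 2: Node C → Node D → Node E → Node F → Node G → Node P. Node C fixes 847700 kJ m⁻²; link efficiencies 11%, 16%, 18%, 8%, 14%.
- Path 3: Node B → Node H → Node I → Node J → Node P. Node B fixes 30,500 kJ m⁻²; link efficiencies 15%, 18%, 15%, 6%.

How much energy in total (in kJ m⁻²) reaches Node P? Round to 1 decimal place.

Path 1: 172000 × 0.19 × 0.12 × 0.16 × 0.1 × 0.2 = 12.54912 kJ m⁻²
Path 2: 847700 × 0.11 × 0.16 × 0.18 × 0.08 × 0.14 = 30.07775232 kJ m⁻²
Path 3: 30500 × 0.15 × 0.18 × 0.15 × 0.06 = 7.4115 kJ m⁻²
Total at Node P: 12.54912 + 30.07775232 + 7.4115 = 50.03837232 kJ m⁻²

50.0 kJ m⁻²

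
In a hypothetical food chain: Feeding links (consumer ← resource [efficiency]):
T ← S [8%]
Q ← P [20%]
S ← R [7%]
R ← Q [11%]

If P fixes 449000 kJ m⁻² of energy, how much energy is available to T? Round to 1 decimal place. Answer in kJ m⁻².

55.3 kJ m⁻²

Q: 449000 × 0.2 = 89800 kJ m⁻²
R: 89800 × 0.11 = 9878 kJ m⁻²
S: 9878 × 0.07 = 691.46 kJ m⁻²
T: 691.46 × 0.08 = 55.3168 kJ m⁻²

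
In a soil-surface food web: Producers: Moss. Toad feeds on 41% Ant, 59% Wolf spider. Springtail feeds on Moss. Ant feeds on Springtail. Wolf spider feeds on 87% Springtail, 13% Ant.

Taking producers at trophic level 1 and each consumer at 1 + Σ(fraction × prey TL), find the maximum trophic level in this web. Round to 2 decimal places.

Springtail: 1 + 1 = 2
Ant: 1 + 2 = 3
Wolf spider: 1 + (0.87×2 + 0.13×3) = 3.13
Toad: 1 + (0.41×3 + 0.59×3.13) = 4.0767

4.08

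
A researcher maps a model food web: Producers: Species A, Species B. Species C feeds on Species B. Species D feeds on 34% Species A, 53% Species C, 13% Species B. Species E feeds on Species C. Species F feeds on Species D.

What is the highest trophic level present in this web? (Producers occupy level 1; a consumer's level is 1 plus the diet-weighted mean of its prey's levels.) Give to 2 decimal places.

Species C: 1 + 1 = 2
Species D: 1 + (0.34×1 + 0.53×2 + 0.13×1) = 2.53
Species E: 1 + 2 = 3
Species F: 1 + 2.53 = 3.53

3.53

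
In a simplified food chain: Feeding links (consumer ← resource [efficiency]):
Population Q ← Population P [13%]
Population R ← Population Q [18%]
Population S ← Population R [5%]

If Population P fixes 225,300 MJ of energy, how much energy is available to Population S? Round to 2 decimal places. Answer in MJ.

263.60 MJ

Population Q: 225300 × 0.13 = 29289 MJ
Population R: 29289 × 0.18 = 5272.02 MJ
Population S: 5272.02 × 0.05 = 263.601 MJ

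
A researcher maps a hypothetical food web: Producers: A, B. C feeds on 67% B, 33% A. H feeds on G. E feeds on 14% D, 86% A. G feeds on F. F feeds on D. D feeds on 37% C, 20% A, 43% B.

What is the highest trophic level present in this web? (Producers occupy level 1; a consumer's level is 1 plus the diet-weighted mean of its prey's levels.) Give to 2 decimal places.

5.37

C: 1 + (0.67×1 + 0.33×1) = 2
D: 1 + (0.37×2 + 0.2×1 + 0.43×1) = 2.37
E: 1 + (0.14×2.37 + 0.86×1) = 2.1918
F: 1 + 2.37 = 3.37
G: 1 + 3.37 = 4.37
H: 1 + 4.37 = 5.37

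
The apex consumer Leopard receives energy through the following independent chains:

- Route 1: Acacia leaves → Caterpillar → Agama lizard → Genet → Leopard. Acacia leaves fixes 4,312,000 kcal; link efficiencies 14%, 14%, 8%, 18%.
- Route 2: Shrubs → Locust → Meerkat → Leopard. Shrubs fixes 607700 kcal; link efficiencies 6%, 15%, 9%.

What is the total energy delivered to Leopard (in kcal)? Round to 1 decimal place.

1709.3 kcal

Route 1: 4312000 × 0.14 × 0.14 × 0.08 × 0.18 = 1217.01888 kcal
Route 2: 607700 × 0.06 × 0.15 × 0.09 = 492.237 kcal
Total at Leopard: 1217.01888 + 492.237 = 1709.25588 kcal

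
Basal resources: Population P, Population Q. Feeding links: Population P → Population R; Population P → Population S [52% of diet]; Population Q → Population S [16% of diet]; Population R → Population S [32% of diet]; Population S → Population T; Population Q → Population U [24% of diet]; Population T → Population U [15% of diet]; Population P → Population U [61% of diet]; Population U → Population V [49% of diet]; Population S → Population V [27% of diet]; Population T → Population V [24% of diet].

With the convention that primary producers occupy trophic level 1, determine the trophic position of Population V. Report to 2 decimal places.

Population R: 1 + 1 = 2
Population S: 1 + (0.52×1 + 0.16×1 + 0.32×2) = 2.32
Population T: 1 + 2.32 = 3.32
Population U: 1 + (0.24×1 + 0.15×3.32 + 0.61×1) = 2.348
Population V: 1 + (0.49×2.348 + 0.27×2.32 + 0.24×3.32) = 3.57372

3.57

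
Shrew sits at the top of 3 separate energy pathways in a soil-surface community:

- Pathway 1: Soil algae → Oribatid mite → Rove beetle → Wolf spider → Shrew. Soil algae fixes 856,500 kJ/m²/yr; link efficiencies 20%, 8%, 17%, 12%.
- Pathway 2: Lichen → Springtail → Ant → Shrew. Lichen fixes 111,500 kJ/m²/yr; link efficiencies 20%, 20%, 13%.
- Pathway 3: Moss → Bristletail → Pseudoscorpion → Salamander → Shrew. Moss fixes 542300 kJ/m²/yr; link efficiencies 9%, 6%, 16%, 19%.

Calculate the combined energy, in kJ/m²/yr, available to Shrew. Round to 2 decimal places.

948.39 kJ/m²/yr

Pathway 1: 856500 × 0.2 × 0.08 × 0.17 × 0.12 = 279.5616 kJ/m²/yr
Pathway 2: 111500 × 0.2 × 0.2 × 0.13 = 579.8 kJ/m²/yr
Pathway 3: 542300 × 0.09 × 0.06 × 0.16 × 0.19 = 89.023968 kJ/m²/yr
Total at Shrew: 279.5616 + 579.8 + 89.023968 = 948.385568 kJ/m²/yr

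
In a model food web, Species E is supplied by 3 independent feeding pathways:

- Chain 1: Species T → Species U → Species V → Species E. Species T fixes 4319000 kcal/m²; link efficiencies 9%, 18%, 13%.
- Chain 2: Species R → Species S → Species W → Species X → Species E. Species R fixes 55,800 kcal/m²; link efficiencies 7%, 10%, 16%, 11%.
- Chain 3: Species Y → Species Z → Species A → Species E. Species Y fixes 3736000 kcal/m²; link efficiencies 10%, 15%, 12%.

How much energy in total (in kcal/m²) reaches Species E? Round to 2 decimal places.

Chain 1: 4319000 × 0.09 × 0.18 × 0.13 = 9095.814 kcal/m²
Chain 2: 55800 × 0.07 × 0.1 × 0.16 × 0.11 = 6.87456 kcal/m²
Chain 3: 3736000 × 0.1 × 0.15 × 0.12 = 6724.8 kcal/m²
Total at Species E: 9095.814 + 6.87456 + 6724.8 = 15827.48856 kcal/m²

15827.49 kcal/m²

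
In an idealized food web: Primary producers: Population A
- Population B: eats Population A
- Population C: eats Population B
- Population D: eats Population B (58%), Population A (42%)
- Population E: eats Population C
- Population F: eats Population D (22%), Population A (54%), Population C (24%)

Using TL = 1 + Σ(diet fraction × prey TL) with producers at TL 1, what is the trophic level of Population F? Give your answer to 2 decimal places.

2.83

Population B: 1 + 1 = 2
Population C: 1 + 2 = 3
Population D: 1 + (0.58×2 + 0.42×1) = 2.58
Population E: 1 + 3 = 4
Population F: 1 + (0.22×2.58 + 0.54×1 + 0.24×3) = 2.8276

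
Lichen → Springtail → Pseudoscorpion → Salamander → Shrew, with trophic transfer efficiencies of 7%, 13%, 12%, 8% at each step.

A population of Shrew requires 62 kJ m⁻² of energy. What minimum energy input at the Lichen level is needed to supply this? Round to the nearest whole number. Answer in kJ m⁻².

Cumulative transfer efficiency: 0.07 × 0.13 × 0.12 × 0.08 = 0.00008736
Lichen energy = 62 / 0.00008736 = 709707 kJ m⁻²

709707 kJ m⁻²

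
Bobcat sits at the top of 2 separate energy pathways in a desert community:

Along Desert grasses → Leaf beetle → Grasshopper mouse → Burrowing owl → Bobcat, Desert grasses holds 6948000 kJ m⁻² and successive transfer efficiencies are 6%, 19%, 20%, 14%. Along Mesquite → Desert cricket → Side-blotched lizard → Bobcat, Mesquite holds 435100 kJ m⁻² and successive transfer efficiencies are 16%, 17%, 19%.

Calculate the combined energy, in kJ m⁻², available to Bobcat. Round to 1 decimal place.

Via Desert grasses: 6948000 × 0.06 × 0.19 × 0.2 × 0.14 = 2217.8016 kJ m⁻²
Via Mesquite: 435100 × 0.16 × 0.17 × 0.19 = 2248.5968 kJ m⁻²
Total at Bobcat: 2217.8016 + 2248.5968 = 4466.3984 kJ m⁻²

4466.4 kJ m⁻²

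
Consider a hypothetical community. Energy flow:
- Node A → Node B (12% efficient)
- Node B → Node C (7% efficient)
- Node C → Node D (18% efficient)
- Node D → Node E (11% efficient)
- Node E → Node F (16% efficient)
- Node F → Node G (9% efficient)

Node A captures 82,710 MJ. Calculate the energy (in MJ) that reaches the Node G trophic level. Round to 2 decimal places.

Node B: 82710 × 0.12 = 9925.2 MJ
Node C: 9925.2 × 0.07 = 694.764 MJ
Node D: 694.764 × 0.18 = 125.05752 MJ
Node E: 125.05752 × 0.11 = 13.7563272 MJ
Node F: 13.7563272 × 0.16 = 2.201012352 MJ
Node G: 2.201012352 × 0.09 = 0.19809111168 MJ

0.20 MJ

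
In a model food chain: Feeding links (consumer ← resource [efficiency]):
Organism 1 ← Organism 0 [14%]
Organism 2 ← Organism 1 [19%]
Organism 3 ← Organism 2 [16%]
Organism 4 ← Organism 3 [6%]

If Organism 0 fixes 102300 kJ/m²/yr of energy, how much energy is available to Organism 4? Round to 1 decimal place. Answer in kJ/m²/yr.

26.1 kJ/m²/yr

Organism 1: 102300 × 0.14 = 14322 kJ/m²/yr
Organism 2: 14322 × 0.19 = 2721.18 kJ/m²/yr
Organism 3: 2721.18 × 0.16 = 435.3888 kJ/m²/yr
Organism 4: 435.3888 × 0.06 = 26.123328 kJ/m²/yr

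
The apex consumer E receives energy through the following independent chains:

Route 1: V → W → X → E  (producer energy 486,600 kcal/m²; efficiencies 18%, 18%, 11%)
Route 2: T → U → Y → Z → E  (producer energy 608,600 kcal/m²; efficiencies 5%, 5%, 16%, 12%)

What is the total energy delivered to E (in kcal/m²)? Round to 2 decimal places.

1763.46 kcal/m²

Route 1: 486600 × 0.18 × 0.18 × 0.11 = 1734.2424 kcal/m²
Route 2: 608600 × 0.05 × 0.05 × 0.16 × 0.12 = 29.2128 kcal/m²
Total at E: 1734.2424 + 29.2128 = 1763.4552 kcal/m²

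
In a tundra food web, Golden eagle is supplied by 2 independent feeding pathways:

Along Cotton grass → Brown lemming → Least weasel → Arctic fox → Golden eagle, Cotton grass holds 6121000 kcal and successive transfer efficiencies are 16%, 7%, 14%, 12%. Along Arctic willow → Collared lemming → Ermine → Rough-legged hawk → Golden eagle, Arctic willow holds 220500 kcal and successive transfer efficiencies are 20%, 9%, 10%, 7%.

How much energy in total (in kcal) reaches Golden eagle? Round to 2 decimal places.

Via Cotton grass: 6121000 × 0.16 × 0.07 × 0.14 × 0.12 = 1151.72736 kcal
Via Arctic willow: 220500 × 0.2 × 0.09 × 0.1 × 0.07 = 27.783 kcal
Total at Golden eagle: 1151.72736 + 27.783 = 1179.51036 kcal

1179.51 kcal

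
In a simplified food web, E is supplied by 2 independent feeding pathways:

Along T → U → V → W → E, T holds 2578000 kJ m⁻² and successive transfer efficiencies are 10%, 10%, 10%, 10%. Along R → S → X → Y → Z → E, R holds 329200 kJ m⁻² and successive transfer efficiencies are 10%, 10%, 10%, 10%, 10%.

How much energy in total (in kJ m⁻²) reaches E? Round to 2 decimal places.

Via T: 2578000 × 0.1 × 0.1 × 0.1 × 0.1 = 257.8 kJ m⁻²
Via R: 329200 × 0.1 × 0.1 × 0.1 × 0.1 × 0.1 = 3.292 kJ m⁻²
Total at E: 257.8 + 3.292 = 261.092 kJ m⁻²

261.09 kJ m⁻²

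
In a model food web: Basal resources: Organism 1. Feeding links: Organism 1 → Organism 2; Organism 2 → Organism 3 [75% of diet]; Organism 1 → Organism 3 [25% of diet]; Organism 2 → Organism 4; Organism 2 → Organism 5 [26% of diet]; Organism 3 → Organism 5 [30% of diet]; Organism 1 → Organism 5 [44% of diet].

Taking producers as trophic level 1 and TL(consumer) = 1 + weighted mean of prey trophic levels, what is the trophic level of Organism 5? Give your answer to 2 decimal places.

2.79

Organism 2: 1 + 1 = 2
Organism 3: 1 + (0.75×2 + 0.25×1) = 2.75
Organism 4: 1 + 2 = 3
Organism 5: 1 + (0.26×2 + 0.3×2.75 + 0.44×1) = 2.785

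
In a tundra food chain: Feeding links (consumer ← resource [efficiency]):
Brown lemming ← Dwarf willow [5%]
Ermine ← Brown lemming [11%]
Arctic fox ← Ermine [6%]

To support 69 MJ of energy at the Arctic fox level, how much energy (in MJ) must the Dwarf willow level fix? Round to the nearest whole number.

209091 MJ

Cumulative transfer efficiency: 0.05 × 0.11 × 0.06 = 0.00033
Dwarf willow energy = 69 / 0.00033 = 209091 MJ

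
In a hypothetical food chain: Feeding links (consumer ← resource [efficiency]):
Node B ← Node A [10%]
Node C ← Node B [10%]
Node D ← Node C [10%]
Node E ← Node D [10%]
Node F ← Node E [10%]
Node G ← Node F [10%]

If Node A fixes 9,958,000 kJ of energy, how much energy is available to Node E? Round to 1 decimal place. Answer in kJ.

Node B: 9958000 × 0.1 = 995800 kJ
Node C: 995800 × 0.1 = 99580 kJ
Node D: 99580 × 0.1 = 9958 kJ
Node E: 9958 × 0.1 = 995.8 kJ

995.8 kJ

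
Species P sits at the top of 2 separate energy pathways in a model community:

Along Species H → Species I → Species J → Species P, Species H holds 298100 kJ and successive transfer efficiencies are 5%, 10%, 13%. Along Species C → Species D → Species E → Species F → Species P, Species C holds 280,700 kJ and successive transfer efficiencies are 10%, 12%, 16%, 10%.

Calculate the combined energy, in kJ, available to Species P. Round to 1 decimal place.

Via Species H: 298100 × 0.05 × 0.1 × 0.13 = 193.765 kJ
Via Species C: 280700 × 0.1 × 0.12 × 0.16 × 0.1 = 53.8944 kJ
Total at Species P: 193.765 + 53.8944 = 247.6594 kJ

247.7 kJ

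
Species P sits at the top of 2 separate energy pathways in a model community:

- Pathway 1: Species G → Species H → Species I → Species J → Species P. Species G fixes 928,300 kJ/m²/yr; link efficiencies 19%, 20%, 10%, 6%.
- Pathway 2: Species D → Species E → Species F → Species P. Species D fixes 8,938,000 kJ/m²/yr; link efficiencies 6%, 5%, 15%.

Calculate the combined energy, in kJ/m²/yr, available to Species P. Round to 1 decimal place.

Pathway 1: 928300 × 0.19 × 0.2 × 0.1 × 0.06 = 211.6524 kJ/m²/yr
Pathway 2: 8938000 × 0.06 × 0.05 × 0.15 = 4022.1 kJ/m²/yr
Total at Species P: 211.6524 + 4022.1 = 4233.7524 kJ/m²/yr

4233.8 kJ/m²/yr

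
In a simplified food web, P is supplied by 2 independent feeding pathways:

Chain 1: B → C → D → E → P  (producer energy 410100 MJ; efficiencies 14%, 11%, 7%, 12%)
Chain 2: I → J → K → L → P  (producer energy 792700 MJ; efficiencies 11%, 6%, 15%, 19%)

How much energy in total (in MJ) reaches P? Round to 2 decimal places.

202.16 MJ

Chain 1: 410100 × 0.14 × 0.11 × 0.07 × 0.12 = 53.050536 MJ
Chain 2: 792700 × 0.11 × 0.06 × 0.15 × 0.19 = 149.10687 MJ
Total at P: 53.050536 + 149.10687 = 202.157406 MJ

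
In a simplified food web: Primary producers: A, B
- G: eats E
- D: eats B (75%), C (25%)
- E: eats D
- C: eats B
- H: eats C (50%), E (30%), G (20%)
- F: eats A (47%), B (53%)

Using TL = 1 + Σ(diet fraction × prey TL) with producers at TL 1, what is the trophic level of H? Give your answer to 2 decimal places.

3.83

C: 1 + 1 = 2
D: 1 + (0.75×1 + 0.25×2) = 2.25
E: 1 + 2.25 = 3.25
F: 1 + (0.47×1 + 0.53×1) = 2
G: 1 + 3.25 = 4.25
H: 1 + (0.5×2 + 0.3×3.25 + 0.2×4.25) = 3.825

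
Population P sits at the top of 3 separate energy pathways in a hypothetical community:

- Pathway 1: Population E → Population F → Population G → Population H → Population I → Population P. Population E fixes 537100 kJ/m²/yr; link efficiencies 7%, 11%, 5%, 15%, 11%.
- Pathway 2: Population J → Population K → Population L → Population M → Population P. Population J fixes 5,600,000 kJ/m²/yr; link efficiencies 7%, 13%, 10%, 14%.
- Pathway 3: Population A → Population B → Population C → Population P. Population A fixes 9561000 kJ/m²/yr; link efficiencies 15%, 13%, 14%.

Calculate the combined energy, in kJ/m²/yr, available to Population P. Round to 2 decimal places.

26818.38 kJ/m²/yr

Pathway 1: 537100 × 0.07 × 0.11 × 0.05 × 0.15 × 0.11 = 3.41192775 kJ/m²/yr
Pathway 2: 5600000 × 0.07 × 0.13 × 0.1 × 0.14 = 713.44 kJ/m²/yr
Pathway 3: 9561000 × 0.15 × 0.13 × 0.14 = 26101.53 kJ/m²/yr
Total at Population P: 3.41192775 + 713.44 + 26101.53 = 26818.38192775 kJ/m²/yr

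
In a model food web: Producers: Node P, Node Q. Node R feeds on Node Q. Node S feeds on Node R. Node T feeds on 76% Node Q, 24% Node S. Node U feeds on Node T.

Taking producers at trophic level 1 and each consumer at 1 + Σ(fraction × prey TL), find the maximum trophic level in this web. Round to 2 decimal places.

Node R: 1 + 1 = 2
Node S: 1 + 2 = 3
Node T: 1 + (0.76×1 + 0.24×3) = 2.48
Node U: 1 + 2.48 = 3.48

3.48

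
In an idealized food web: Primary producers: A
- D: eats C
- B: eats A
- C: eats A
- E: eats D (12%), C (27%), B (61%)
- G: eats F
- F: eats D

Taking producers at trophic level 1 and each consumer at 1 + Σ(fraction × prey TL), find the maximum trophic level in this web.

B: 1 + 1 = 2
C: 1 + 1 = 2
D: 1 + 2 = 3
E: 1 + (0.12×3 + 0.27×2 + 0.61×2) = 3.12
F: 1 + 3 = 4
G: 1 + 4 = 5

5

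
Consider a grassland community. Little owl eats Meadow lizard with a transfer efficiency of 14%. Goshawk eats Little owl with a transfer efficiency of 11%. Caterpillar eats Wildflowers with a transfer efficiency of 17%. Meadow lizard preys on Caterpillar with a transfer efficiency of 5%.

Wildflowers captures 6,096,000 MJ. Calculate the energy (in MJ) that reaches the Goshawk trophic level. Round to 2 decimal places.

Caterpillar: 6096000 × 0.17 = 1036320 MJ
Meadow lizard: 1036320 × 0.05 = 51816 MJ
Little owl: 51816 × 0.14 = 7254.24 MJ
Goshawk: 7254.24 × 0.11 = 797.9664 MJ

797.97 MJ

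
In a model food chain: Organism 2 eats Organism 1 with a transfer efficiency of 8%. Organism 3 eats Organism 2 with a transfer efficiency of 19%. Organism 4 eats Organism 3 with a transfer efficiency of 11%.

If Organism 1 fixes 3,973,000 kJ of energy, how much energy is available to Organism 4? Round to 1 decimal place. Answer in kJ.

Organism 2: 3973000 × 0.08 = 317840 kJ
Organism 3: 317840 × 0.19 = 60389.6 kJ
Organism 4: 60389.6 × 0.11 = 6642.856 kJ

6642.9 kJ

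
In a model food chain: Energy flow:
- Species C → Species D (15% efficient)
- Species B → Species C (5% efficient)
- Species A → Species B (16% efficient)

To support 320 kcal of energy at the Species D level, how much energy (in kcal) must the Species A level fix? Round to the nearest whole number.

266667 kcal

Cumulative transfer efficiency: 0.16 × 0.05 × 0.15 = 0.0012
Species A energy = 320 / 0.0012 = 266667 kcal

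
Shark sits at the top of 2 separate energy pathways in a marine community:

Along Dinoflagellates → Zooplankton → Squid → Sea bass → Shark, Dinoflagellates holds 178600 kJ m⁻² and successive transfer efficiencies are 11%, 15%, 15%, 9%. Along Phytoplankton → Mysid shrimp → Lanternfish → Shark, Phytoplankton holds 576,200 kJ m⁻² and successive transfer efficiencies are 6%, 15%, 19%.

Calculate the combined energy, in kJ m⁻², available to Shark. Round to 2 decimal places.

1025.09 kJ m⁻²

Via Dinoflagellates: 178600 × 0.11 × 0.15 × 0.15 × 0.09 = 39.78315 kJ m⁻²
Via Phytoplankton: 576200 × 0.06 × 0.15 × 0.19 = 985.302 kJ m⁻²
Total at Shark: 39.78315 + 985.302 = 1025.08515 kJ m⁻²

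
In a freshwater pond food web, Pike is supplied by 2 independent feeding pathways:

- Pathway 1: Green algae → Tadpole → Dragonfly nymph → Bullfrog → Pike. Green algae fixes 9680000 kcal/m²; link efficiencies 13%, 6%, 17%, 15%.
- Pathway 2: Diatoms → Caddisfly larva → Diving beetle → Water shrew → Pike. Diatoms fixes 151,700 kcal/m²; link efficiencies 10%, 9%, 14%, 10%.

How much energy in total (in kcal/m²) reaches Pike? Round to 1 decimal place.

1944.5 kcal/m²

Pathway 1: 9680000 × 0.13 × 0.06 × 0.17 × 0.15 = 1925.352 kcal/m²
Pathway 2: 151700 × 0.1 × 0.09 × 0.14 × 0.1 = 19.1142 kcal/m²
Total at Pike: 1925.352 + 19.1142 = 1944.4662 kcal/m²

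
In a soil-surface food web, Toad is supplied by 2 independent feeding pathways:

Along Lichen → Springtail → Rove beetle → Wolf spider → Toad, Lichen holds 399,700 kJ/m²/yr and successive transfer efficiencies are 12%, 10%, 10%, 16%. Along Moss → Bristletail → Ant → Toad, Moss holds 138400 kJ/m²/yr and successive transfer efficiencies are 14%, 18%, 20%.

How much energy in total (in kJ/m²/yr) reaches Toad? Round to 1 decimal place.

774.3 kJ/m²/yr

Via Lichen: 399700 × 0.12 × 0.1 × 0.1 × 0.16 = 76.7424 kJ/m²/yr
Via Moss: 138400 × 0.14 × 0.18 × 0.2 = 697.536 kJ/m²/yr
Total at Toad: 76.7424 + 697.536 = 774.2784 kJ/m²/yr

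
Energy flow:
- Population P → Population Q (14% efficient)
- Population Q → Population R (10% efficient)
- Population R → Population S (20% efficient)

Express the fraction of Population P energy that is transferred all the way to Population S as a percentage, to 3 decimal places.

0.280%

Product of link efficiencies: 0.14 × 0.1 × 0.2 = 0.0028
As a percentage: 0.0028 × 100 = 0.280%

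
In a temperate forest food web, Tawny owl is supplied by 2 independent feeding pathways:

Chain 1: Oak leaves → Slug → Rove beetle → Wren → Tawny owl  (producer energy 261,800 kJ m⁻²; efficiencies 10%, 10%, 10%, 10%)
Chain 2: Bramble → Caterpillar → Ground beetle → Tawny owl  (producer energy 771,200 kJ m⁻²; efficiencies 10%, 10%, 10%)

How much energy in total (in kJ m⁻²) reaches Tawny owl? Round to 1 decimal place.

Chain 1: 261800 × 0.1 × 0.1 × 0.1 × 0.1 = 26.18 kJ m⁻²
Chain 2: 771200 × 0.1 × 0.1 × 0.1 = 771.2 kJ m⁻²
Total at Tawny owl: 26.18 + 771.2 = 797.38 kJ m⁻²

797.4 kJ m⁻²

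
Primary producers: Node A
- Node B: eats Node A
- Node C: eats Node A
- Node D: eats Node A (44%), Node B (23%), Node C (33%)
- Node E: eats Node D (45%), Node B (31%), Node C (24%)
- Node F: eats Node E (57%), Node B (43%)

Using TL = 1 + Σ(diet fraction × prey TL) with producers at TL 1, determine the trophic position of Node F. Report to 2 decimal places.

Node B: 1 + 1 = 2
Node C: 1 + 1 = 2
Node D: 1 + (0.44×1 + 0.23×2 + 0.33×2) = 2.56
Node E: 1 + (0.45×2.56 + 0.31×2 + 0.24×2) = 3.252
Node F: 1 + (0.57×3.252 + 0.43×2) = 3.71364

3.71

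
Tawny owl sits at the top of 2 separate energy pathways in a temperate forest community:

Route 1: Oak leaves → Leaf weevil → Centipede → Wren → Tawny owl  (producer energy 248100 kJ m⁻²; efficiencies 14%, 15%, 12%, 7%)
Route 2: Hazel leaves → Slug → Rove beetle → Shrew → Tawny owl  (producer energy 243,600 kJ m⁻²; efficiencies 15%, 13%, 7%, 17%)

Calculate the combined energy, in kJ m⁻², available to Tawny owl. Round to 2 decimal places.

100.29 kJ m⁻²

Route 1: 248100 × 0.14 × 0.15 × 0.12 × 0.07 = 43.76484 kJ m⁻²
Route 2: 243600 × 0.15 × 0.13 × 0.07 × 0.17 = 56.52738 kJ m⁻²
Total at Tawny owl: 43.76484 + 56.52738 = 100.29222 kJ m⁻²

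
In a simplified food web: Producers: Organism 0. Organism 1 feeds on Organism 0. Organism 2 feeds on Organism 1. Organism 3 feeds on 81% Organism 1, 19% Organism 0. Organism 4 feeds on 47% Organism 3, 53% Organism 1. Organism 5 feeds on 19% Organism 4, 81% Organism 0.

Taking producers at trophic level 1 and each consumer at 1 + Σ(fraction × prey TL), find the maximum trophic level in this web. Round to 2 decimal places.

3.38

Organism 1: 1 + 1 = 2
Organism 2: 1 + 2 = 3
Organism 3: 1 + (0.81×2 + 0.19×1) = 2.81
Organism 4: 1 + (0.47×2.81 + 0.53×2) = 3.3807
Organism 5: 1 + (0.19×3.3807 + 0.81×1) = 2.452333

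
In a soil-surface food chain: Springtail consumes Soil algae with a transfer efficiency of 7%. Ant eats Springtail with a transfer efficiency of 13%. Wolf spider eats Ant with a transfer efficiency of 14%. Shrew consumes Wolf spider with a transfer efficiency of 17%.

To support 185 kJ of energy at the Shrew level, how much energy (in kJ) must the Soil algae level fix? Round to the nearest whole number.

Cumulative transfer efficiency: 0.07 × 0.13 × 0.14 × 0.17 = 0.00021658
Soil algae energy = 185 / 0.00021658 = 854188 kJ

854188 kJ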